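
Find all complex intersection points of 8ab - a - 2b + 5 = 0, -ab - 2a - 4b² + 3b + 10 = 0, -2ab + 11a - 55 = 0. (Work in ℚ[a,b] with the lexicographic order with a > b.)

{(5, 0)}

Compute a lex Gröbner basis by Buchberger's algorithm.
f_1 = 8ab - a - 2b + 5, LT = ab.
f_2 = -ab - 2a - 4b² + 3b + 10, LT = ab.
f_3 = -2ab + 11a - 55, LT = ab.

S(f_1,f_2): lcm = ab. S = -17/8a - 4b² + 11/4b + 85/8.
  leading term a: no divisor's leading term divides it; move -17/8a to the remainder.
  leading term b²: no divisor's leading term divides it; move -4b² to the remainder.
  leading term b: no divisor's leading term divides it; move 11/4b to the remainder.
  leading term 1: no divisor's leading term divides it; move 85/8 to the remainder.
  remainder -17/8a - 4b² + 11/4b + 85/8 ≠ 0; add h_4 = -17/8a - 4b² + 11/4b + 85/8 to the basis.

S(f_1,f_3): lcm = ab. S = 43/8a - ¼b - 215/8.
  leading term a: subtract (-43/17)·h_4 from 43/8a - ¼b - 215/8 → -172/17b² + 114/17b
  leading term b²: no divisor's leading term divides it; move -172/17b² to the remainder.
  leading term b: no divisor's leading term divides it; move 114/17b to the remainder.
  remainder -172/17b² + 114/17b ≠ 0; add h_5 = -172/17b² + 114/17b to the basis.

S(f_1,h_4): lcm = ab. S = -⅛a - 32/17b³ + 22/17b² + 19/4b + ⅝.
  leading term a: subtract (1/17)·h_4 from -⅛a - 32/17b³ + 22/17b² + 19/4b + ⅝ → -32/17b³ + 26/17b² + 78/17b
  leading term b³: subtract (8/43b)·h_5 from -32/17b³ + 26/17b² + 78/17b → 206/731b² + 78/17b
  leading term b²: subtract (-103/3698)·h_5 from 206/731b² + 78/17b → 8829/1849b
  leading term b: no divisor's leading term divides it; move 8829/1849b to the remainder.
  remainder 8829/1849b ≠ 0; add h_6 = 8829/1849b to the basis.

The other S-polynomials (S(f_2,f_3), S(f_2,h_4), S(f_3,h_4), S(f_1,h_5), S(f_2,h_5), S(f_3,h_5), S(h_4,h_5), S(f_1,h_6), S(f_2,h_6), S(f_3,h_6), S(h_4,h_6), S(h_5,h_6)) all reduce to 0 modulo the current basis, so we have a Gröbner basis.
Inter-reduce: drop elements whose leading term is divisible by another's, tail-reduce, and make monic.
Reduced Gröbner basis: {a - 5, b}.

Since the basis is lex-ordered, b is univariate in b. Its roots are {0}. Back-substituting each root into the other basis elements fixes the other coordinates.
  b = 0: the earlier basis element becomes a - 5 = 0, giving a = 5 — point (5, 0).
Each listed point satisfies every original equation (direct substitution).
This is the nonlinear analogue of row-reducing a linear system.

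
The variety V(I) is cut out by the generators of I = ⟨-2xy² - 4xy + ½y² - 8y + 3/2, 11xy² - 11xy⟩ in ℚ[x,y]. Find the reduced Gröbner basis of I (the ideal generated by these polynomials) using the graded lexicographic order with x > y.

f_1 = -2xy² - 4xy + ½y² - 8y + 3/2, LT = xy².
f_2 = 11xy² - 11xy, LT = xy².

S(f_1,f_2): lcm = xy². S = 3xy - ¼y² + 4y - ¾.
  leading term xy: no divisor's leading term divides it; move 3xy to the remainder.
  leading term y²: no divisor's leading term divides it; move -¼y² to the remainder.
  leading term y: no divisor's leading term divides it; move 4y to the remainder.
  leading term 1: no divisor's leading term divides it; move -¾ to the remainder.
  remainder 3xy - ¼y² + 4y - ¾ ≠ 0; add g_3 = 3xy - ¼y² + 4y - ¾ to the basis.

S(f_1,g_3): lcm = xy². S = 1/12y³ + 2xy - 19/12y² + 17/4y - ¾.
  leading term y³: no divisor's leading term divides it; move 1/12y³ to the remainder.
  leading term xy: subtract (⅔)·g_3 from 2xy - 19/12y² + 17/4y - ¾ → -17/12y² + 19/12y - ¼
  leading term y²: no divisor's leading term divides it; move -17/12y² to the remainder.
  leading term y: no divisor's leading term divides it; move 19/12y to the remainder.
  leading term 1: no divisor's leading term divides it; move -¼ to the remainder.
  remainder 1/12y³ - 17/12y² + 19/12y - ¼ ≠ 0; add g_4 = 1/12y³ - 17/12y² + 19/12y - ¼ to the basis.

S(f_2,g_3): lcm = xy². S = 1/12y³ - xy - 4/3y² + ¼y.
  leading term y³: subtract (1)·g_4 from 1/12y³ - xy - 4/3y² + ¼y → -xy + 1/12y² - 4/3y + ¼
  leading term xy: subtract (-⅓)·g_3 from -xy + 1/12y² - 4/3y + ¼ → 0
  remainder 0.

S(f_1,g_4): lcm = xy³. S = 19xy² - ¼y³ - 19xy + 4y² + 3x - ¾y.
  leading term xy²: subtract (-19/2)·f_1 from 19xy² - ¼y³ - 19xy + 4y² + 3x - ¾y → -¼y³ - 57xy + 35/4y² + 3x - 307/4y + 57/4
  leading term y³: subtract (-3)·g_4 from -¼y³ - 57xy + 35/4y² + 3x - 307/4y + 57/4 → -57xy + 9/2y² + 3x - 72y + 27/2
  leading term xy: subtract (-19)·g_3 from -57xy + 9/2y² + 3x - 72y + 27/2 → -¼y² + 3x + 4y - ¾
  leading term y²: no divisor's leading term divides it; move -¼y² to the remainder.
  leading term x: no divisor's leading term divides it; move 3x to the remainder.
  leading term y: no divisor's leading term divides it; move 4y to the remainder.
  leading term 1: no divisor's leading term divides it; move -¾ to the remainder.
  remainder -¼y² + 3x + 4y - ¾ ≠ 0; add g_5 = -¼y² + 3x + 4y - ¾ to the basis.

S(f_2,g_4): lcm = xy³. S = 16xy² - 19xy + 3x.
  leading term xy²: subtract (-8)·f_1 from 16xy² - 19xy + 3x → -51xy + 4y² + 3x - 64y + 12
  leading term xy: subtract (-17)·g_3 from -51xy + 4y² + 3x - 64y + 12 → -¼y² + 3x + 4y - ¾
  leading term y²: subtract (1)·g_5 from -¼y² + 3x + 4y - ¾ → 0
  remainder 0.

S(g_3,g_4): lcm = xy³. S = -1/12y⁴ + 17xy² + 4/3y³ - 19xy - ¼y² + 3x.
  leading term y⁴: subtract (-y)·g_4 from -1/12y⁴ + 17xy² + 4/3y³ - 19xy - ¼y² + 3x → 17xy² - 1/12y³ - 19xy + 4/3y² + 3x - ¼y
  leading term xy²: subtract (-17/2)·f_1 from 17xy² - 1/12y³ - 19xy + 4/3y² + 3x - ¼y → -1/12y³ - 53xy + 67/12y² + 3x - 273/4y + 51/4
  leading term y³: subtract (-1)·g_4 from -1/12y³ - 53xy + 67/12y² + 3x - 273/4y + 51/4 → -53xy + 25/6y² + 3x - 200/3y + 25/2
  leading term xy: subtract (-53/3)·g_3 from -53xy + 25/6y² + 3x - 200/3y + 25/2 → -¼y² + 3x + 4y - ¾
  leading term y²: subtract (1)·g_5 from -¼y² + 3x + 4y - ¾ → 0
  remainder 0.

S(f_1,g_5): lcm = xy². S = 12x² + 18xy - ¼y² - 3x + 4y - ¾.
  leading term x²: no divisor's leading term divides it; move 12x² to the remainder.
  leading term xy: subtract (6)·g_3 from 18xy - ¼y² - 3x + 4y - ¾ → 5/4y² - 3x - 20y + 15/4
  leading term y²: subtract (-5)·g_5 from 5/4y² - 3x - 20y + 15/4 → 12x
  leading term x: no divisor's leading term divides it; move 12x to the remainder.
  remainder 12x² + 12x ≠ 0; add g_6 = 12x² + 12x to the basis.

S(f_2,g_5): lcm = xy². S = 12x² + 15xy - 3x.
  leading term x²: subtract (1)·g_6 from 12x² + 15xy - 3x → 15xy - 15x
  leading term xy: subtract (5)·g_3 from 15xy - 15x → 5/4y² - 15x - 20y + 15/4
  leading term y²: subtract (-5)·g_5 from 5/4y² - 15x - 20y + 15/4 → 0
  remainder 0.

S(g_3,g_5): lcm = xy². S = -1/12y³ + 12x² + 16xy + 4/3y² - 3x - ¼y.
  leading term y³: subtract (-1)·g_4 from -1/12y³ + 12x² + 16xy + 4/3y² - 3x - ¼y → 12x² + 16xy - 1/12y² - 3x + 4/3y - ¼
  leading term x²: subtract (1)·g_6 from 12x² + 16xy - 1/12y² - 3x + 4/3y - ¼ → 16xy - 1/12y² - 15x + 4/3y - ¼
  leading term xy: subtract (16/3)·g_3 from 16xy - 1/12y² - 15x + 4/3y - ¼ → 5/4y² - 15x - 20y + 15/4
  leading term y²: subtract (-5)·g_5 from 5/4y² - 15x - 20y + 15/4 → 0
  remainder 0.

S(g_4,g_5): lcm = y³. S = 12xy - y² + 16y - 3.
  leading term xy: subtract (4)·g_3 from 12xy - y² + 16y - 3 → 0
  remainder 0.

S(f_1,g_6): lcm = x²y². S = 2x²y - 5/4xy² + 4xy - ¾x.
  leading term x²y: subtract (⅔x)·g_3 from 2x²y - 5/4xy² + 4xy - ¾x → -13/12xy² + 4/3xy - ¼x
  leading term xy²: subtract (13/24)·f_1 from -13/12xy² + 4/3xy - ¼x → 7/2xy - 13/48y² - ¼x + 13/3y - 13/16
  leading term xy: subtract (7/6)·g_3 from 7/2xy - 13/48y² - ¼x + 13/3y - 13/16 → 1/48y² - ¼x - ⅓y + 1/16
  leading term y²: subtract (-1/12)·g_5 from 1/48y² - ¼x - ⅓y + 1/16 → 0
  remainder 0.

S(f_2,g_6): lcm = x²y². S = -x²y - xy².
  leading term x²y: subtract (-⅓x)·g_3 from -x²y - xy² → -13/12xy² + 4/3xy - ¼x
  leading term xy²: subtract (13/24)·f_1 from -13/12xy² + 4/3xy - ¼x → 7/2xy - 13/48y² - ¼x + 13/3y - 13/16
  leading term xy: subtract (7/6)·g_3 from 7/2xy - 13/48y² - ¼x + 13/3y - 13/16 → 1/48y² - ¼x - ⅓y + 1/16
  leading term y²: subtract (-1/12)·g_5 from 1/48y² - ¼x - ⅓y + 1/16 → 0
  remainder 0.

S(g_3,g_6): lcm = x²y. S = -1/12xy² + ⅓xy - ¼x.
  leading term xy²: subtract (1/24)·f_1 from -1/12xy² + ⅓xy - ¼x → ½xy - 1/48y² - ¼x + ⅓y - 1/16
  leading term xy: subtract (⅙)·g_3 from ½xy - 1/48y² - ¼x + ⅓y - 1/16 → 1/48y² - ¼x - ⅓y + 1/16
  leading term y²: subtract (-1/12)·g_5 from 1/48y² - ¼x - ⅓y + 1/16 → 0
  remainder 0.

S(g_4,g_6): leading monomials are coprime, so the S-polynomial reduces to 0 (Buchberger's first criterion).
S(g_5,g_6): leading monomials are coprime, so the S-polynomial reduces to 0 (Buchberger's first criterion).
Every S-polynomial of the final basis reduces to 0, so we have a Gröbner basis.
Inter-reduce: drop elements whose leading term is divisible by another's, tail-reduce, and make monic.

G = {x² + x, xy - x, y² - 12x - 16y + 3}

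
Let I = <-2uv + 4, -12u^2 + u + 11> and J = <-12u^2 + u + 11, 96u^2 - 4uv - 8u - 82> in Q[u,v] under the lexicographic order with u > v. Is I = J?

No, the ideals differ.

Two ideals are equal iff their reduced Gröbner bases coincide (the reduced basis is unique for a fixed ordering).
Buchberger on the first generating set:
f_1 = -2uv + 4, LT = uv.
f_2 = -12u^2 + u + 11, LT = u^2.

S(f_1,f_2): lcm = u^2v. S = 1/12uv - 2u + 11/12v.
  leading term uv: subtract (-1/24)·f_1 from 1/12uv - 2u + 11/12v → -2u + 11/12v + 1/6
  leading term u: no divisor's leading term divides it; move -2u to the remainder.
  leading term v: no divisor's leading term divides it; move 11/12v to the remainder.
  leading term 1: no divisor's leading term divides it; move 1/6 to the remainder.
  remainder -2u + 11/12v + 1/6 ≠ 0; add g_3 = -2u + 11/12v + 1/6 to the basis.

S(f_1,g_3): lcm = uv. S = 11/24v^2 + 1/12v - 2.
  leading term v^2: no divisor's leading term divides it; move 11/24v^2 to the remainder.
  leading term v: no divisor's leading term divides it; move 1/12v to the remainder.
  leading term 1: no divisor's leading term divides it; move -2 to the remainder.
  remainder 11/24v^2 + 1/12v - 2 ≠ 0; add g_4 = 11/24v^2 + 1/12v - 2 to the basis.

S(f_2,g_3): lcm = u^2. S = 11/24uv - 11/12.
  leading term uv: subtract (-11/48)·f_1 from 11/24uv - 11/12 → 0
  remainder 0.

S(f_1,g_4): lcm = uv^2. S = -2/11uv + 48/11u - 2v.
  leading term uv: subtract (1/11)·f_1 from -2/11uv + 48/11u - 2v → 48/11u - 2v - 4/11
  leading term u: subtract (-24/11)·g_3 from 48/11u - 2v - 4/11 → 0
  remainder 0.

S(f_2,g_4): leading monomials are coprime, so the S-polynomial reduces to 0 (Buchberger's first criterion).
S(g_3,g_4): leading monomials are coprime, so the S-polynomial reduces to 0 (Buchberger's first criterion).
Every S-polynomial of the final basis reduces to 0, so we have a Gröbner basis.
Inter-reduce: drop elements whose leading term is divisible by another's, tail-reduce, and make monic.
Reduced Gröbner basis: {u - 11/24v - 1/12, v^2 + 2/11v - 48/11}.

Buchberger on the second generating set:
h_1 = -12u^2 + u + 11, LT = u^2.
h_2 = 96u^2 - 4uv - 8u - 82, LT = u^2.

S(h_1,h_2): lcm = u^2. S = 1/24uv - 1/16.
  leading term uv: no divisor's leading term divides it; move 1/24uv to the remainder.
  leading term 1: no divisor's leading term divides it; move -1/16 to the remainder.
  remainder 1/24uv - 1/16 ≠ 0; add k_3 = 1/24uv - 1/16 to the basis.

S(h_1,k_3): lcm = u^2v. S = -1/12uv + 3/2u - 11/12v.
  leading term uv: subtract (-2)·k_3 from -1/12uv + 3/2u - 11/12v → 3/2u - 11/12v - 1/8
  leading term u: no divisor's leading term divides it; move 3/2u to the remainder.
  leading term v: no divisor's leading term divides it; move -11/12v to the remainder.
  leading term 1: no divisor's leading term divides it; move -1/8 to the remainder.
  remainder 3/2u - 11/12v - 1/8 ≠ 0; add k_4 = 3/2u - 11/12v - 1/8 to the basis.

S(h_2,k_3): lcm = u^2v. S = -1/24uv^2 - 1/12uv + 3/2u - 41/48v.
  leading term uv^2: subtract (-v)·k_3 from -1/24uv^2 - 1/12uv + 3/2u - 41/48v → -1/12uv + 3/2u - 11/12v
  leading term uv: subtract (-2)·k_3 from -1/12uv + 3/2u - 11/12v → 3/2u - 11/12v - 1/8
  leading term u: subtract (1)·k_4 from 3/2u - 11/12v - 1/8 → 0
  remainder 0.

S(h_1,k_4): lcm = u^2. S = 11/18uv - 11/12.
  leading term uv: subtract (44/3)·k_3 from 11/18uv - 11/12 → 0
  remainder 0.

S(h_2,k_4): lcm = u^2. S = 41/72uv - 41/48.
  leading term uv: subtract (41/3)·k_3 from 41/72uv - 41/48 → 0
  remainder 0.

S(k_3,k_4): lcm = uv. S = 11/18v^2 + 1/12v - 3/2.
  leading term v^2: no divisor's leading term divides it; move 11/18v^2 to the remainder.
  leading term v: no divisor's leading term divides it; move 1/12v to the remainder.
  leading term 1: no divisor's leading term divides it; move -3/2 to the remainder.
  remainder 11/18v^2 + 1/12v - 3/2 ≠ 0; add k_5 = 11/18v^2 + 1/12v - 3/2 to the basis.

S(h_1,k_5): leading monomials are coprime, so the S-polynomial reduces to 0 (Buchberger's first criterion).
S(h_2,k_5): leading monomials are coprime, so the S-polynomial reduces to 0 (Buchberger's first criterion).
S(k_3,k_5): lcm = uv^2. S = -3/22uv + 27/11u - 3/2v.
  leading term uv: subtract (-36/11)·k_3 from -3/22uv + 27/11u - 3/2v → 27/11u - 3/2v - 9/44
  leading term u: subtract (18/11)·k_4 from 27/11u - 3/2v - 9/44 → 0
  remainder 0.

S(k_4,k_5): leading monomials are coprime, so the S-polynomial reduces to 0 (Buchberger's first criterion).
Every S-polynomial of the final basis reduces to 0, so we have a Gröbner basis.
Inter-reduce: drop elements whose leading term is divisible by another's, tail-reduce, and make monic.
Reduced Gröbner basis: {u - 11/18v - 1/12, v^2 + 3/22v - 27/11}.

Since the reduced bases disagree, the two ideals are not the same.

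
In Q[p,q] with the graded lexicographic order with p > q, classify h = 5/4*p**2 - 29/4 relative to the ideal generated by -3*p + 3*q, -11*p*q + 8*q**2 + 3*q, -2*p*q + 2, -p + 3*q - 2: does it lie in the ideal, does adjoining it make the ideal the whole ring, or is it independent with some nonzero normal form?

First compute the reduced Gröbner basis of I by Buchberger's algorithm.
f_1 = -3*p + 3*q, LT = p.
f_2 = -11*p*q + 8*q**2 + 3*q, LT = p*q.
f_3 = -2*p*q + 2, LT = p*q.
f_4 = -p + 3*q - 2, LT = p.

S(f_1,f_2): lcm = p*q. S = -3/11*q**2 + 3/11*q.
  leading term q**2: no divisor's leading term divides it; move -3/11*q**2 to the remainder.
  leading term q: no divisor's leading term divides it; move 3/11*q to the remainder.
  remainder -3/11*q**2 + 3/11*q ≠ 0; add k_5 = -3/11*q**2 + 3/11*q to the basis.

S(f_1,f_3): lcm = p*q. S = -q**2 + 1.
  leading term q**2: subtract (11/3)·k_5 from -q**2 + 1 → -q + 1
  leading term q: no divisor's leading term divides it; move -q to the remainder.
  leading term 1: no divisor's leading term divides it; move 1 to the remainder.
  remainder -q + 1 ≠ 0; add k_6 = -q + 1 to the basis.

The other S-polynomials (S(f_1,f_4), S(f_2,f_3), S(f_2,f_4), S(f_3,f_4), S(f_1,k_5), S(f_2,k_5), S(f_3,k_5), S(f_4,k_5), S(f_1,k_6), S(f_2,k_6), S(f_3,k_6), S(f_4,k_6), S(k_5,k_6)) all reduce to 0 modulo the current basis, so we have a Gröbner basis.
Inter-reduce: drop elements whose leading term is divisible by another's, tail-reduce, and make monic.
Reduced Gröbner basis: {p - 1, q - 1}.
Label its elements g_1 = p - 1, g_2 = q - 1.

Reduce h = 5/4*p**2 - 29/4 modulo G:
  leading term p**2: subtract (5/4*p)·g_1 from 5/4*p**2 - 29/4 → 5/4*p - 29/4
  leading term p: subtract (5/4)·g_1 from 5/4*p - 29/4 → -6
  leading term 1: no divisor's leading term divides it; move -6 to the remainder.
  normal form = -6.
The normal form is nonzero, so h ∉ I. Since h minus its normal form lies in I, I + (h) = I + (r) where r = -6; decide whether this ideal is the whole ring.
Here r = -6 is a nonzero constant, hence a unit: 1 ∈ I + (h), the Gröbner basis of I + (h) is {1}, and the enlarged system has no common solution — adjoining h is inconsistent.

Adjoining 5/4*p**2 - 29/4 makes the ideal the whole ring: the system is inconsistent.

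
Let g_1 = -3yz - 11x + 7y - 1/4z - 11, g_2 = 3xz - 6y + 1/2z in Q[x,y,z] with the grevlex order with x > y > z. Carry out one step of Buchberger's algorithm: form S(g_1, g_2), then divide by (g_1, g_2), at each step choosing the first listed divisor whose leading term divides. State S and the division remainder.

S(g_1, g_2) = 11/3x^2 - 7/3xy + 2y^2 + 1/12xz - 1/6yz + 11/3x; remainder on division = 11/3x^2 - 7/3xy + 2y^2 + 77/18x - 2/9y + 11/18.

lcm(LM(g_1), LM(g_2)) = xyz.
S = (lcm/LT(g_1))·g_1 − (lcm/LT(g_2))·g_2 = 11/3x^2 - 7/3xy + 2y^2 + 1/12xz - 1/6yz + 11/3x.
Reduce S modulo (g_1, g_2) in that order:
  leading term x^2: no divisor's leading term divides it; move 11/3x^2 to the remainder.
  leading term xy: no divisor's leading term divides it; move -7/3xy to the remainder.
  leading term y^2: no divisor's leading term divides it; move 2y^2 to the remainder.
  leading term xz: subtract (1/36)·g_2 from 1/12xz - 1/6yz + 11/3x → -1/6yz + 11/3x + 1/6y - 1/72z
  leading term yz: subtract (1/18)·g_1 from -1/6yz + 11/3x + 1/6y - 1/72z → 77/18x - 2/9y + 11/18
  leading term x: no divisor's leading term divides it; move 77/18x to the remainder.
  leading term y: no divisor's leading term divides it; move -2/9y to the remainder.
  leading term 1: no divisor's leading term divides it; move 11/18 to the remainder.
The remainder 11/3x^2 - 7/3xy + 2y^2 + 77/18x - 2/9y + 11/18 is nonzero, so it would be added as the next basis element.
This is the inner loop of Buchberger's algorithm — each nonzero remainder becomes a new basis element.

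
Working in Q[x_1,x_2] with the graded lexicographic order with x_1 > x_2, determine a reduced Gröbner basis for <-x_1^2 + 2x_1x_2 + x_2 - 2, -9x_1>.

f_1 = -x_1^2 + 2x_1x_2 + x_2 - 2, LT = x_1^2.
f_2 = -9x_1, LT = x_1.

S(f_1,f_2): lcm = x_1^2. S = -2x_1x_2 - x_2 + 2.
  leading term x_1x_2: subtract (2/9x_2)·f_2 from -2x_1x_2 - x_2 + 2 → -x_2 + 2
  leading term x_2: no divisor's leading term divides it; move -x_2 to the remainder.
  leading term 1: no divisor's leading term divides it; move 2 to the remainder.
  remainder -x_2 + 2 ≠ 0; add g_3 = -x_2 + 2 to the basis.

The other S-polynomials (S(f_1,g_3), S(f_2,g_3)) all reduce to 0 modulo the current basis, so we have a Gröbner basis.
Inter-reduce: drop elements whose leading term is divisible by another's, tail-reduce, and make monic.

G = {x_1, x_2 - 2}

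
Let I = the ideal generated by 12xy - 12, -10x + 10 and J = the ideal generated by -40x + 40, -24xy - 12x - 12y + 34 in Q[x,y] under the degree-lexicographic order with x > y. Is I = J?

Since reduced Gröbner bases are canonical representatives of ideals under a given ordering, it suffices to compute and compare them.
Buchberger on the first generating set:
f_1 = 12xy - 12, LT = xy.
f_2 = -10x + 10, LT = x.

S(f_1,f_2): lcm = xy. S = y - 1.
  leading term y: no divisor's leading term divides it; move y to the remainder.
  leading term 1: no divisor's leading term divides it; move -1 to the remainder.
  remainder y - 1 ≠ 0; add g_3 = y - 1 to the basis.

The other S-polynomials (S(f_1,g_3), S(f_2,g_3)) all reduce to 0 modulo the current basis, so we have a Gröbner basis.
Inter-reduce: drop elements whose leading term is divisible by another's, tail-reduce, and make monic.
Reduced Gröbner basis: {x - 1, y - 1}.

Buchberger on the second generating set:
h_1 = -40x + 40, LT = x.
h_2 = -24xy - 12x - 12y + 34, LT = xy.

S(h_1,h_2): lcm = xy. S = -1/2x - 3/2y + 17/12.
  leading term x: subtract (1/80)·h_1 from -1/2x - 3/2y + 17/12 → -3/2y + 11/12
  leading term y: no divisor's leading term divides it; move -3/2y to the remainder.
  leading term 1: no divisor's leading term divides it; move 11/12 to the remainder.
  remainder -3/2y + 11/12 ≠ 0; add k_3 = -3/2y + 11/12 to the basis.

The other S-polynomials (S(h_1,k_3), S(h_2,k_3)) all reduce to 0 modulo the current basis, so we have a Gröbner basis.
Inter-reduce: drop elements whose leading term is divisible by another's, tail-reduce, and make monic.
Reduced Gröbner basis: {x - 1, y - 11/18}.

The bases are distinct; the ideals are different.

No, the ideals differ.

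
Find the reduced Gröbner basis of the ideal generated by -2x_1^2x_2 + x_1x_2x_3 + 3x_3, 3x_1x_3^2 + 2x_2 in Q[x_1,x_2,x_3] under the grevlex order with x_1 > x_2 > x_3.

G = {x_2^2x_3^3 - 9/2x_3^5 + 4/3x_2^3, x_1^2x_2 - 1/2x_1x_2x_3 - 3/2x_3, x_1x_2^2 - 1/2x_2^2x_3 + 9/4x_3^3, x_1x_3^2 + 2/3x_2}

f_1 = -2x_1^2x_2 + x_1x_2x_3 + 3x_3, LT = x_1^2x_2.
f_2 = 3x_1x_3^2 + 2x_2, LT = x_1x_3^2.

S(f_1,f_2): lcm = x_1^2x_2x_3^2. S = -1/2x_1x_2x_3^3 - 2/3x_1x_2^2 - 3/2x_3^3.
  leading term x_1x_2x_3^3: subtract (-1/6x_2x_3)·f_2 from -1/2x_1x_2x_3^3 - 2/3x_1x_2^2 - 3/2x_3^3 → -2/3x_1x_2^2 + 1/3x_2^2x_3 - 3/2x_3^3
  leading term x_1x_2^2: no divisor's leading term divides it; move -2/3x_1x_2^2 to the remainder.
  leading term x_2^2x_3: no divisor's leading term divides it; move 1/3x_2^2x_3 to the remainder.
  leading term x_3^3: no divisor's leading term divides it; move -3/2x_3^3 to the remainder.
  remainder -2/3x_1x_2^2 + 1/3x_2^2x_3 - 3/2x_3^3 ≠ 0; add g_3 = -2/3x_1x_2^2 + 1/3x_2^2x_3 - 3/2x_3^3 to the basis.

S(f_1,g_3): lcm = x_1^2x_2^2. S = -9/4x_1x_3^3 - 3/2x_2x_3.
  leading term x_1x_3^3: subtract (-3/4x_3)·f_2 from -9/4x_1x_3^3 - 3/2x_2x_3 → 0
  remainder 0.

S(f_2,g_3): lcm = x_1x_2^2x_3^2. S = 1/2x_2^2x_3^3 - 9/4x_3^5 + 2/3x_2^3.
  leading term x_2^2x_3^3: no divisor's leading term divides it; move 1/2x_2^2x_3^3 to the remainder.
  leading term x_3^5: no divisor's leading term divides it; move -9/4x_3^5 to the remainder.
  leading term x_2^3: no divisor's leading term divides it; move 2/3x_2^3 to the remainder.
  remainder 1/2x_2^2x_3^3 - 9/4x_3^5 + 2/3x_2^3 ≠ 0; add g_4 = 1/2x_2^2x_3^3 - 9/4x_3^5 + 2/3x_2^3 to the basis.

S(f_1,g_4): lcm = x_1^2x_2^2x_3^3. S = -1/2x_1x_2^2x_3^4 + 9/2x_1^2x_3^5 - 4/3x_1^2x_2^3 - 3/2x_2x_3^4.
  leading term x_1x_2^2x_3^4: subtract (-1/6x_2^2x_3^2)·f_2 from -1/2x_1x_2^2x_3^4 + 9/2x_1^2x_3^5 - 4/3x_1^2x_2^3 - 3/2x_2x_3^4 → 9/2x_1^2x_3^5 - 4/3x_1^2x_2^3 + 1/3x_2^3x_3^2 - 3/2x_2x_3^4
  leading term x_1^2x_3^5: subtract (3/2x_1x_3^3)·f_2 from 9/2x_1^2x_3^5 - 4/3x_1^2x_2^3 + 1/3x_2^3x_3^2 - 3/2x_2x_3^4 → -4/3x_1^2x_2^3 + 1/3x_2^3x_3^2 - 3x_1x_2x_3^3 - 3/2x_2x_3^4
  leading term x_1^2x_2^3: subtract (2/3x_2^2)·f_1 from -4/3x_1^2x_2^3 + 1/3x_2^3x_3^2 - 3x_1x_2x_3^3 - 3/2x_2x_3^4 → -2/3x_1x_2^3x_3 + 1/3x_2^3x_3^2 - 3x_1x_2x_3^3 - 3/2x_2x_3^4 - 2x_2^2x_3
  leading term x_1x_2^3x_3: subtract (x_2x_3)·g_3 from -2/3x_1x_2^3x_3 + 1/3x_2^3x_3^2 - 3x_1x_2x_3^3 - 3/2x_2x_3^4 - 2x_2^2x_3 → -3x_1x_2x_3^3 - 2x_2^2x_3
  leading term x_1x_2x_3^3: subtract (-x_2x_3)·f_2 from -3x_1x_2x_3^3 - 2x_2^2x_3 → 0
  remainder 0.

S(f_2,g_4): lcm = x_1x_2^2x_3^3. S = 9/2x_1x_3^5 - 4/3x_1x_2^3 + 2/3x_2^3x_3.
  leading term x_1x_3^5: subtract (3/2x_3^3)·f_2 from 9/2x_1x_3^5 - 4/3x_1x_2^3 + 2/3x_2^3x_3 → -4/3x_1x_2^3 + 2/3x_2^3x_3 - 3x_2x_3^3
  leading term x_1x_2^3: subtract (2x_2)·g_3 from -4/3x_1x_2^3 + 2/3x_2^3x_3 - 3x_2x_3^3 → 0
  remainder 0.

S(g_3,g_4): lcm = x_1x_2^2x_3^3. S = -1/2x_2^2x_3^4 + 9/2x_1x_3^5 + 9/4x_3^6 - 4/3x_1x_2^3.
  leading term x_2^2x_3^4: subtract (-x_3)·g_4 from -1/2x_2^2x_3^4 + 9/2x_1x_3^5 + 9/4x_3^6 - 4/3x_1x_2^3 → 9/2x_1x_3^5 - 4/3x_1x_2^3 + 2/3x_2^3x_3
  leading term x_1x_3^5: subtract (3/2x_3^3)·f_2 from 9/2x_1x_3^5 - 4/3x_1x_2^3 + 2/3x_2^3x_3 → -4/3x_1x_2^3 + 2/3x_2^3x_3 - 3x_2x_3^3
  leading term x_1x_2^3: subtract (2x_2)·g_3 from -4/3x_1x_2^3 + 2/3x_2^3x_3 - 3x_2x_3^3 → 0
  remainder 0.

Every S-polynomial of the final basis reduces to 0, so we have a Gröbner basis.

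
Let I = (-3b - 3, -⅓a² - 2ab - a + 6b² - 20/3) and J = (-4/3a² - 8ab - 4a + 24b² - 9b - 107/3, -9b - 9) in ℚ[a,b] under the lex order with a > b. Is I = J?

Two ideals are equal iff their reduced Gröbner bases coincide (the reduced basis is unique for a fixed ordering).
Buchberger on the first generating set:
f_1 = -3b - 3, LT = b.
f_2 = -⅓a² - 2ab - a + 6b² - 20/3, LT = a².

The S-polynomials (S(f_1,f_2)) all reduce to 0 modulo the current basis, so we have a Gröbner basis.
Inter-reduce: drop elements whose leading term is divisible by another's, tail-reduce, and make monic.
Reduced Gröbner basis: {a² - 3a + 2, b + 1}.

Buchberger on the second generating set:
h_1 = -4/3a² - 8ab - 4a + 24b² - 9b - 107/3, LT = a².
h_2 = -9b - 9, LT = b.

The S-polynomials (S(h_1,h_2)) all reduce to 0 modulo the current basis, so we have a Gröbner basis.
Inter-reduce: drop elements whose leading term is divisible by another's, tail-reduce, and make monic.
Reduced Gröbner basis: {a² - 3a + 2, b + 1}.

The two bases agree; hence the ideals are identical.

Yes, the ideals are equal.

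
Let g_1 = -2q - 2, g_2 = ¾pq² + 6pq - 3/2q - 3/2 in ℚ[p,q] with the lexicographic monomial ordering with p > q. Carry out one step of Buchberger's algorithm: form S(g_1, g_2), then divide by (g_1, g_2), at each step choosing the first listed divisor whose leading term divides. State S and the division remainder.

S(g_1, g_2) = -7pq + 2q + 2; remainder on division = 7p.

lcm(LM(g_1), LM(g_2)) = pq².
S = (lcm/LT(g_1))·g_1 − (lcm/LT(g_2))·g_2 = -7pq + 2q + 2.
Reduce S modulo (g_1, g_2) in that order:
  leading term pq: subtract (7/2p)·g_1 from -7pq + 2q + 2 → 7p + 2q + 2
  leading term p: no divisor's leading term divides it; move 7p to the remainder.
  leading term q: subtract (-1)·g_1 from 2q + 2 → 0
The remainder 7p is nonzero, so it would be added as the next basis element.
An S-polynomial is built so that the two leading terms cancel; whether anything survives reduction is exactly the Gröbner-basis criterion.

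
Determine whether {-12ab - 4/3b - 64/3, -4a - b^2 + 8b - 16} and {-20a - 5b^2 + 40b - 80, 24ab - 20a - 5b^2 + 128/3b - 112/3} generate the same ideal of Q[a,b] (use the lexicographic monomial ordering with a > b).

Yes, the ideals are equal.

Equality of ideals is decidable: compute both reduced Gröbner bases (unique for the ordering) and check whether they agree.
Buchberger on the first generating set:
f_1 = -12ab - 4/3b - 64/3, LT = ab.
f_2 = -4a - b^2 + 8b - 16, LT = a.

S(f_1,f_2): lcm = ab. S = -1/4b^3 + 2b^2 - 35/9b + 16/9.
  leading term b^3: no divisor's leading term divides it; move -1/4b^3 to the remainder.
  leading term b^2: no divisor's leading term divides it; move 2b^2 to the remainder.
  leading term b: no divisor's leading term divides it; move -35/9b to the remainder.
  leading term 1: no divisor's leading term divides it; move 16/9 to the remainder.
  remainder -1/4b^3 + 2b^2 - 35/9b + 16/9 ≠ 0; add g_3 = -1/4b^3 + 2b^2 - 35/9b + 16/9 to the basis.

The other S-polynomials (S(f_1,g_3), S(f_2,g_3)) all reduce to 0 modulo the current basis, so we have a Gröbner basis.
Inter-reduce: drop elements whose leading term is divisible by another's, tail-reduce, and make monic.
Reduced Gröbner basis: {a + 1/4b^2 - 2b + 4, b^3 - 8b^2 + 140/9b - 64/9}.

Buchberger on the second generating set:
h_1 = -20a - 5b^2 + 40b - 80, LT = a.
h_2 = 24ab - 20a - 5b^2 + 128/3b - 112/3, LT = ab.

S(h_1,h_2): lcm = ab. S = 5/6a + 1/4b^3 - 43/24b^2 + 20/9b + 14/9.
  leading term a: subtract (-1/24)·h_1 from 5/6a + 1/4b^3 - 43/24b^2 + 20/9b + 14/9 → 1/4b^3 - 2b^2 + 35/9b - 16/9
  leading term b^3: no divisor's leading term divides it; move 1/4b^3 to the remainder.
  leading term b^2: no divisor's leading term divides it; move -2b^2 to the remainder.
  leading term b: no divisor's leading term divides it; move 35/9b to the remainder.
  leading term 1: no divisor's leading term divides it; move -16/9 to the remainder.
  remainder 1/4b^3 - 2b^2 + 35/9b - 16/9 ≠ 0; add k_3 = 1/4b^3 - 2b^2 + 35/9b - 16/9 to the basis.

The other S-polynomials (S(h_1,k_3), S(h_2,k_3)) all reduce to 0 modulo the current basis, so we have a Gröbner basis.
Inter-reduce: drop elements whose leading term is divisible by another's, tail-reduce, and make monic.
Reduced Gröbner basis: {a + 1/4b^2 - 2b + 4, b^3 - 8b^2 + 140/9b - 64/9}.

Same reduced basis, so the two generating sets span the same ideal.
The same test decides containment: I ⊆ J iff every generator of I reduces to 0 modulo a Gröbner basis of J.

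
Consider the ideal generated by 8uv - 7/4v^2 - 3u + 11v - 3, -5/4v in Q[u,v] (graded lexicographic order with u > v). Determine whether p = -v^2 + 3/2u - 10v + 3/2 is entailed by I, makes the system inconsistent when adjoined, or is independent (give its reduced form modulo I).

First compute the reduced Gröbner basis of I by Buchberger's algorithm.
f_1 = 8uv - 7/4v^2 - 3u + 11v - 3, LT = uv.
f_2 = -5/4v, LT = v.

S(f_1,f_2): lcm = uv. S = -7/32v^2 - 3/8u + 11/8v - 3/8.
  leading term v^2: subtract (7/40v)·f_2 from -7/32v^2 - 3/8u + 11/8v - 3/8 → -3/8u + 11/8v - 3/8
  leading term u: no divisor's leading term divides it; move -3/8u to the remainder.
  leading term v: subtract (-11/10)·f_2 from 11/8v - 3/8 → -3/8
  leading term 1: no divisor's leading term divides it; move -3/8 to the remainder.
  remainder -3/8u - 3/8 ≠ 0; add h_3 = -3/8u - 3/8 to the basis.

The other S-polynomials (S(f_1,h_3), S(f_2,h_3)) all reduce to 0 modulo the current basis, so we have a Gröbner basis.
Inter-reduce: drop elements whose leading term is divisible by another's, tail-reduce, and make monic.
Reduced Gröbner basis: {u + 1, v}.
Label its elements g_1 = u + 1, g_2 = v.

Reduce p = -v^2 + 3/2u - 10v + 3/2 modulo G:
  leading term v^2: subtract (-v)·g_2 from -v^2 + 3/2u - 10v + 3/2 → 3/2u - 10v + 3/2
  leading term u: subtract (3/2)·g_1 from 3/2u - 10v + 3/2 → -10v
  leading term v: subtract (-10)·g_2 from -10v → 0
  normal form = 0.
Since the normal form is 0, p ∈ I.

The remainder on division by a Gröbner basis is unique — it is the normal form.

-v^2 + 3/2u - 10v + 3/2 lies in I (it reduces to 0).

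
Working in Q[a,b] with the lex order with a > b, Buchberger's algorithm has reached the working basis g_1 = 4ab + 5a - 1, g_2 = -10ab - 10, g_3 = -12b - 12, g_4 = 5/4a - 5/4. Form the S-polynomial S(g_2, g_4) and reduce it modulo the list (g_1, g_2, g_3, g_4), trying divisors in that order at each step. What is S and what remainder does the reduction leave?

lcm(LM(g_2), LM(g_4)) = ab.
S = (lcm/LT(g_2))·g_2 − (lcm/LT(g_4))·g_4 = b + 1.
Reduce S modulo (g_1, g_2, g_3, g_4) in that order:
  leading term b: subtract (-1/12)·g_3 from b + 1 → 0
The remainder is 0, so this S-polynomial contributes no new basis element.
This is the inner loop of Buchberger's algorithm — each nonzero remainder becomes a new basis element.

S(g_2, g_4) = b + 1; remainder on division = 0.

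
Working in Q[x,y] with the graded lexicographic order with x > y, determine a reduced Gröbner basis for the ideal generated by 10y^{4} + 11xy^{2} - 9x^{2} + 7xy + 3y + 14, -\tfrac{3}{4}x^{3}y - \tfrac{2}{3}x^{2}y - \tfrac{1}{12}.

G = {x^{5} + \tfrac{8}{9}x^{4} - \tfrac{14}{9}x^{3} + \tfrac{10}{81}y^{3} - \tfrac{112}{81}x^{2} + \tfrac{11}{81}xy + \tfrac{7}{81}x + \tfrac{1}{27}, x^{3}y + \tfrac{8}{9}x^{2}y + \tfrac{1}{9}, y^{4} + \tfrac{11}{10}xy^{2} - \tfrac{9}{10}x^{2} + \tfrac{7}{10}xy + \tfrac{3}{10}y + \tfrac{7}{5}}

f_1 = 10y^{4} + 11xy^{2} - 9x^{2} + 7xy + 3y + 14, LT = y^{4}.
f_2 = -\tfrac{3}{4}x^{3}y - \tfrac{2}{3}x^{2}y - \tfrac{1}{12}, LT = x^{3}y.

S(f_1,f_2): lcm = x^{3}y^{4}. S = \tfrac{11}{10}x^{4}y^{2} - \tfrac{8}{9}x^{2}y^{4} - \tfrac{9}{10}x^{5} + \tfrac{7}{10}x^{4}y + \tfrac{3}{10}x^{3}y + \tfrac{7}{5}x^{3} - \tfrac{1}{9}y^{3}.
  leading term x^{4}y^{2}: subtract (-\tfrac{22}{15}xy)·f_2 from \tfrac{11}{10}x^{4}y^{2} - \tfrac{8}{9}x^{2}y^{4} - \tfrac{9}{10}x^{5} + \tfrac{7}{10}x^{4}y + \tfrac{3}{10}x^{3}y + \tfrac{7}{5}x^{3} - \tfrac{1}{9}y^{3} → -\tfrac{8}{9}x^{2}y^{4} - \tfrac{9}{10}x^{5} + \tfrac{7}{10}x^{4}y - \tfrac{44}{45}x^{3}y^{2} + \tfrac{3}{10}x^{3}y + \tfrac{7}{5}x^{3} - \tfrac{1}{9}y^{3} - \tfrac{11}{90}xy
  leading term x^{2}y^{4}: subtract (-\tfrac{4}{45}x^{2})·f_1 from -\tfrac{8}{9}x^{2}y^{4} - \tfrac{9}{10}x^{5} + \tfrac{7}{10}x^{4}y - \tfrac{44}{45}x^{3}y^{2} + \tfrac{3}{10}x^{3}y + \tfrac{7}{5}x^{3} - \tfrac{1}{9}y^{3} - \tfrac{11}{90}xy → -\tfrac{9}{10}x^{5} + \tfrac{7}{10}x^{4}y - \tfrac{4}{5}x^{4} + \tfrac{83}{90}x^{3}y + \tfrac{7}{5}x^{3} + \tfrac{4}{15}x^{2}y - \tfrac{1}{9}y^{3} + \tfrac{56}{45}x^{2} - \tfrac{11}{90}xy
  leading term x^{5}: no divisor's leading term divides it; move -\tfrac{9}{10}x^{5} to the remainder.
  leading term x^{4}y: subtract (-\tfrac{14}{15}x)·f_2 from \tfrac{7}{10}x^{4}y - \tfrac{4}{5}x^{4} + \tfrac{83}{90}x^{3}y + \tfrac{7}{5}x^{3} + \tfrac{4}{15}x^{2}y - \tfrac{1}{9}y^{3} + \tfrac{56}{45}x^{2} - \tfrac{11}{90}xy → -\tfrac{4}{5}x^{4} + \tfrac{3}{10}x^{3}y + \tfrac{7}{5}x^{3} + \tfrac{4}{15}x^{2}y - \tfrac{1}{9}y^{3} + \tfrac{56}{45}x^{2} - \tfrac{11}{90}xy - \tfrac{7}{90}x
  leading term x^{4}: no divisor's leading term divides it; move -\tfrac{4}{5}x^{4} to the remainder.
  leading term x^{3}y: subtract (-\tfrac{2}{5})·f_2 from \tfrac{3}{10}x^{3}y + \tfrac{7}{5}x^{3} + \tfrac{4}{15}x^{2}y - \tfrac{1}{9}y^{3} + \tfrac{56}{45}x^{2} - \tfrac{11}{90}xy - \tfrac{7}{90}x → \tfrac{7}{5}x^{3} - \tfrac{1}{9}y^{3} + \tfrac{56}{45}x^{2} - \tfrac{11}{90}xy - \tfrac{7}{90}x - \tfrac{1}{30}
  leading term x^{3}: no divisor's leading term divides it; move \tfrac{7}{5}x^{3} to the remainder.
  leading term y^{3}: no divisor's leading term divides it; move -\tfrac{1}{9}y^{3} to the remainder.
  leading term x^{2}: no divisor's leading term divides it; move \tfrac{56}{45}x^{2} to the remainder.
  leading term xy: no divisor's leading term divides it; move -\tfrac{11}{90}xy to the remainder.
  leading term x: no divisor's leading term divides it; move -\tfrac{7}{90}x to the remainder.
  leading term 1: no divisor's leading term divides it; move -\tfrac{1}{30} to the remainder.
  remainder -\tfrac{9}{10}x^{5} - \tfrac{4}{5}x^{4} + \tfrac{7}{5}x^{3} - \tfrac{1}{9}y^{3} + \tfrac{56}{45}x^{2} - \tfrac{11}{90}xy - \tfrac{7}{90}x - \tfrac{1}{30} ≠ 0; add g_3 = -\tfrac{9}{10}x^{5} - \tfrac{4}{5}x^{4} + \tfrac{7}{5}x^{3} - \tfrac{1}{9}y^{3} + \tfrac{56}{45}x^{2} - \tfrac{11}{90}xy - \tfrac{7}{90}x - \tfrac{1}{30} to the basis.

The other S-polynomials (S(f_1,g_3), S(f_2,g_3)) all reduce to 0 modulo the current basis, so we have a Gröbner basis.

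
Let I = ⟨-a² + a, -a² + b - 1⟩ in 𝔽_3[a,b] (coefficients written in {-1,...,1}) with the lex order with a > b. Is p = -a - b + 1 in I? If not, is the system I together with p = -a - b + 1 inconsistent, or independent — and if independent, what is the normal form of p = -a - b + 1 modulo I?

-a - b + 1 is independent of I; its normal form modulo I is b - 1.

First compute the reduced Gröbner basis of I by Buchberger's algorithm.
f_1 = -a² + a, LT = a².
f_2 = -a² + b - 1, LT = a².

S(f_1,f_2): lcm = a². S = -a + b - 1.
  reduce S modulo (f_1, f_2):
  remainder -a + b - 1 ≠ 0; add h_3 = -a + b - 1 to the basis.

S(f_1,h_3): lcm = a². S = ab + a.
  reduce S modulo (f_1, f_2, h_3):
  remainder b² - 1 ≠ 0; add h_4 = b² - 1 to the basis.

The other S-polynomials (S(f_2,h_3), S(f_1,h_4), S(f_2,h_4), S(h_3,h_4)) all reduce to 0 modulo the current basis, so we have a Gröbner basis.
Inter-reduce: drop elements whose leading term is divisible by another's, tail-reduce, and make monic.
Reduced Gröbner basis: {a - b + 1, b² - 1}.
Label its elements g_1 = a - b + 1, g_2 = b² - 1.

Reduce p = -a - b + 1 modulo G:
  leading term a: subtract (-1)·g_1 from -a - b + 1 → b - 1
  leading term b: no divisor's leading term divides it; move b to the remainder.
  leading term 1: no divisor's leading term divides it; move -1 to the remainder.
  normal form = b - 1.
The normal form is nonzero, so p ∉ I. Since p minus its normal form lies in I, I + (p) = I + (r) where r = b - 1; decide whether this ideal is the whole ring.
Run Buchberger on G together with r (pairs among the g_i already reduce to 0 since G is a Gröbner basis):
g_1 = a - b + 1, LT = a.
g_2 = b² - 1, LT = b².
r = b - 1, LT = b.

The S-polynomials (S(g_1,g_2), S(g_1,r), S(g_2,r)) all reduce to 0 modulo the current basis, so we have a Gröbner basis.
Inter-reduce: drop elements whose leading term is divisible by another's, tail-reduce, and make monic.
Reduced Gröbner basis: {a, b - 1}.
The reduced Gröbner basis of I + (p) is {a, b - 1} ≠ {1}, a proper ideal, so the enlarged system stays consistent: p is independent of I, with normal form b - 1.

Ideal membership is decidable via reduction modulo a Gröbner basis.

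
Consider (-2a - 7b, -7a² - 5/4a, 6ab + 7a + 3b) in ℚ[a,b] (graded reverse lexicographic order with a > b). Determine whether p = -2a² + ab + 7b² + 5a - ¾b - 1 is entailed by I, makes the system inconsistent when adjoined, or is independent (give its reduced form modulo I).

Adjoining -2a² + ab + 7b² + 5a - ¾b - 1 makes the ideal the whole ring: the system is inconsistent.

First compute the reduced Gröbner basis of I by Buchberger's algorithm.
f_1 = -2a - 7b, LT = a.
f_2 = -7a² - 5/4a, LT = a².
f_3 = 6ab + 7a + 3b, LT = ab.

S(f_1,f_2): lcm = a². S = 7/2ab - 5/28a.
  leading term ab: subtract (-7/4b)·f_1 from 7/2ab - 5/28a → -49/4b² - 5/28a
  leading term b²: no divisor's leading term divides it; move -49/4b² to the remainder.
  leading term a: subtract (5/56)·f_1 from -5/28a → ⅝b
  leading term b: no divisor's leading term divides it; move ⅝b to the remainder.
  remainder -49/4b² + ⅝b ≠ 0; add h_4 = -49/4b² + ⅝b to the basis.

S(f_1,f_3): lcm = ab. S = 7/2b² - 7/6a - ½b.
  leading term b²: subtract (-2/7)·h_4 from 7/2b² - 7/6a - ½b → -7/6a - 9/28b
  leading term a: subtract (7/12)·f_1 from -7/6a - 9/28b → 79/21b
  leading term b: no divisor's leading term divides it; move 79/21b to the remainder.
  remainder 79/21b ≠ 0; add h_5 = 79/21b to the basis.

The other S-polynomials (S(f_2,f_3), S(f_1,h_4), S(f_2,h_4), S(f_3,h_4), S(f_1,h_5), S(f_2,h_5), S(f_3,h_5), S(h_4,h_5)) all reduce to 0 modulo the current basis, so we have a Gröbner basis.
Inter-reduce: drop elements whose leading term is divisible by another's, tail-reduce, and make monic.
Reduced Gröbner basis: {a, b}.
Label its elements g_1 = a, g_2 = b.

Reduce p = -2a² + ab + 7b² + 5a - ¾b - 1 modulo G:
  leading term a²: subtract (-2a)·g_1 from -2a² + ab + 7b² + 5a - ¾b - 1 → ab + 7b² + 5a - ¾b - 1
  leading term ab: subtract (b)·g_1 from ab + 7b² + 5a - ¾b - 1 → 7b² + 5a - ¾b - 1
  leading term b²: subtract (7b)·g_2 from 7b² + 5a - ¾b - 1 → 5a - ¾b - 1
  leading term a: subtract (5)·g_1 from 5a - ¾b - 1 → -¾b - 1
  leading term b: subtract (-¾)·g_2 from -¾b - 1 → -1
  leading term 1: no divisor's leading term divides it; move -1 to the remainder.
  normal form = -1.
The normal form is nonzero, so p ∉ I. Since p minus its normal form lies in I, I + (p) = I + (r) where r = -1; decide whether this ideal is the whole ring.
Here r = -1 is a nonzero constant, hence a unit: 1 ∈ I + (p), the Gröbner basis of I + (p) is {1}, and the enlarged system has no common solution — adjoining p is inconsistent.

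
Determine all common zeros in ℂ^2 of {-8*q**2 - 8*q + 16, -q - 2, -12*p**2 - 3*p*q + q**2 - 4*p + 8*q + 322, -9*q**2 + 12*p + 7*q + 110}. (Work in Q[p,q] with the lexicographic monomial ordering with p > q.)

{(-5, -2)}

Compute a lex Gröbner basis by Buchberger's algorithm.
f_1 = -8*q**2 - 8*q + 16, LT = q**2.
f_2 = -q - 2, LT = q.
f_3 = -12*p**2 - 3*p*q - 4*p + q**2 + 8*q + 322, LT = p**2.
f_4 = 12*p - 9*q**2 + 7*q + 110, LT = p.

The S-polynomials (S(f_1,f_2), S(f_1,f_3), S(f_1,f_4), S(f_2,f_3), S(f_2,f_4), S(f_3,f_4)) all reduce to 0 modulo the current basis, so we have a Gröbner basis.
Inter-reduce: drop elements whose leading term is divisible by another's, tail-reduce, and make monic.
Reduced Gröbner basis: {p + 5, q + 2}.

Elimination: the polynomial q + 2 lies in the elimination ideal for q, so q ∈ {-2}. For each such q, the remaining basis elements (now univariate) give the rest of the solution.
  q = -2: the earlier basis element becomes p + 5 = 0, giving p = -5 — point (-5, -2).
Each listed point satisfies every original equation (direct substitution).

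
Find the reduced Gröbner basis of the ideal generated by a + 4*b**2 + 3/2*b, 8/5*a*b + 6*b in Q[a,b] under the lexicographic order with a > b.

G = {a + 4*b**2 + 3/2*b, b**3 + 3/8*b**2 - 15/16*b}

f_1 = a + 4*b**2 + 3/2*b, LT = a.
f_2 = 8/5*a*b + 6*b, LT = a*b.

S(f_1,f_2): lcm = a*b. S = 4*b**3 + 3/2*b**2 - 15/4*b.
  leading term b**3: no divisor's leading term divides it; move 4*b**3 to the remainder.
  leading term b**2: no divisor's leading term divides it; move 3/2*b**2 to the remainder.
  leading term b: no divisor's leading term divides it; move -15/4*b to the remainder.
  remainder 4*b**3 + 3/2*b**2 - 15/4*b ≠ 0; add g_3 = 4*b**3 + 3/2*b**2 - 15/4*b to the basis.

The other S-polynomials (S(f_1,g_3), S(f_2,g_3)) all reduce to 0 modulo the current basis, so we have a Gröbner basis.
Inter-reduce: drop elements whose leading term is divisible by another's, tail-reduce, and make monic.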